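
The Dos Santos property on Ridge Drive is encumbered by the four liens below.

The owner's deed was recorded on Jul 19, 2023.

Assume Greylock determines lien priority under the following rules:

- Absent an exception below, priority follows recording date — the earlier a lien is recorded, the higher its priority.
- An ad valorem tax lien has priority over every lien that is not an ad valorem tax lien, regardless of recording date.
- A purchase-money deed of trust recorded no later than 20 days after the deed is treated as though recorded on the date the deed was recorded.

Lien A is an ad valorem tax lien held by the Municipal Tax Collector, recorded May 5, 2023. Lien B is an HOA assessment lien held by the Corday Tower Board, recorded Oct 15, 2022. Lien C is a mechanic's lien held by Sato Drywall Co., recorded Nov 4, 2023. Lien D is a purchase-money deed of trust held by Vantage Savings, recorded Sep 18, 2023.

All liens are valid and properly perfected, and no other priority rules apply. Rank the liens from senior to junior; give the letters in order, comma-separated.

A, B, D, C

Adjusting effective dates: D was recorded 61 days after the deed — beyond 20 days — so no relation-back applies.
A, as an ad valorem tax lien, has superpriority and ranks first.
Among the remaining liens, by effective date: B (Oct 15, 2022), D (Sep 18, 2023), C (Nov 4, 2023).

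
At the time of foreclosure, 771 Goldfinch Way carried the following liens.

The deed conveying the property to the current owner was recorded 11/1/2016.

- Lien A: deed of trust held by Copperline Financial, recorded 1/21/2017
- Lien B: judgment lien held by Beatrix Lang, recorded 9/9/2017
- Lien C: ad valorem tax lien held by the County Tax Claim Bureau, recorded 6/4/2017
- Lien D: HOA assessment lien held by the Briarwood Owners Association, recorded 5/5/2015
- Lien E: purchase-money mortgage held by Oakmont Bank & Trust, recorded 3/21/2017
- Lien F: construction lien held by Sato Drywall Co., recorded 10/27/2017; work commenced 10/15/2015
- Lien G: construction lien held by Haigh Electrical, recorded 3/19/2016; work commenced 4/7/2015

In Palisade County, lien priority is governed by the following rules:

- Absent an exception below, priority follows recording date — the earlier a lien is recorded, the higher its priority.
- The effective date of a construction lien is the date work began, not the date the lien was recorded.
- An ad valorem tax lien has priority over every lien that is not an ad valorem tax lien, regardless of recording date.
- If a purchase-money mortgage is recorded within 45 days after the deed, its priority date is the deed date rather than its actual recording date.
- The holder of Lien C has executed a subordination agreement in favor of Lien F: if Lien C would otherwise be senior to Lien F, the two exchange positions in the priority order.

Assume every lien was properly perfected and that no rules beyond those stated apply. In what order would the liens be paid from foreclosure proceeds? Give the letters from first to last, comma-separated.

F, G, D, C, A, E, B

Effective dates: E was recorded 140 days after the deed, outside the 45-day window, so it keeps its recording date; F's effective date is 10/15/2015, when work began; G's effective date is 4/7/2015, when work began.
As an ad valorem tax lien, C is senior to every other lien.
Remaining liens by effective date: G (4/7/2015), D (5/5/2015), F (10/15/2015), A (1/21/2017), E (3/21/2017), B (9/9/2017).
The subordination applies — C was senior to F — so C and F swap.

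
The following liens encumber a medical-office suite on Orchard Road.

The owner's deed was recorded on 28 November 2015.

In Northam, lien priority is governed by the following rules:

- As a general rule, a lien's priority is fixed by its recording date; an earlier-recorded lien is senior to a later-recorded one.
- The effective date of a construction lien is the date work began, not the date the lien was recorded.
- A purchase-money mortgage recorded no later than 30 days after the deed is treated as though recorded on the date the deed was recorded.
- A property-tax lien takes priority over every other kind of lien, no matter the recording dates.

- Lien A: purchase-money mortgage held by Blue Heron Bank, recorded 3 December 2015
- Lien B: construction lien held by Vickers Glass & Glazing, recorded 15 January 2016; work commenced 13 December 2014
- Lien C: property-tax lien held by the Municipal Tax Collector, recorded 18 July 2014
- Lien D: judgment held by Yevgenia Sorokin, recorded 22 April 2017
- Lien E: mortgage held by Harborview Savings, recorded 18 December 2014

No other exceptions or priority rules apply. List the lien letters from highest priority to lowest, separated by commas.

C, B, E, A, D

Effective dates after the stated exceptions: A's effective date is the deed date, 28 November 2015; B is treated as recorded 13 December 2014, the work-commencement date.
C is a property-tax lien and takes priority over every other lien.
Ordering the rest by effective date: B (13 December 2014), E (18 December 2014), A (28 November 2015), D (22 April 2017).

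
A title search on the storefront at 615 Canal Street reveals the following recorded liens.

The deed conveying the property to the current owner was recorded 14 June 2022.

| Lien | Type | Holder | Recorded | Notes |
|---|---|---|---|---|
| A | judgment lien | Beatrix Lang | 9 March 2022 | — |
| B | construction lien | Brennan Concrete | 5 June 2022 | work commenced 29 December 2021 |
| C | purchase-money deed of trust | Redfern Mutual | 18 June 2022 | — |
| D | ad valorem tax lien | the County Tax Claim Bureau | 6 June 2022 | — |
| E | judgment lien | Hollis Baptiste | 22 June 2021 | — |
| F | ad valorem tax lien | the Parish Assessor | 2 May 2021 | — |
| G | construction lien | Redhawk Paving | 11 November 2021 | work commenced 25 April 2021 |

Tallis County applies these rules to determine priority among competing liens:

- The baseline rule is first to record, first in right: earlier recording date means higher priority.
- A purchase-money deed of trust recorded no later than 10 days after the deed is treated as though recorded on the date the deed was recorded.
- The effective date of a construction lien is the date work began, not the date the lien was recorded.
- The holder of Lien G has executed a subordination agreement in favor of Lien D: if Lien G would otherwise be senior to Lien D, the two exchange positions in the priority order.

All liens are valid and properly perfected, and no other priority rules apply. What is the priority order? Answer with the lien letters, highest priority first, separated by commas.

D, F, E, B, A, G, C

Effective dates after the stated exceptions: B is treated as recorded 29 December 2021, the work-commencement date; C relates back to the deed date 14 June 2022; G relates back to 25 April 2021 (work commenced).
Sorted by effective date: G (25 April 2021), F (2 May 2021), E (22 June 2021), B (29 December 2021), A (9 March 2022), D (6 June 2022), C (14 June 2022).
Because G would otherwise rank above D, the subordination swaps them.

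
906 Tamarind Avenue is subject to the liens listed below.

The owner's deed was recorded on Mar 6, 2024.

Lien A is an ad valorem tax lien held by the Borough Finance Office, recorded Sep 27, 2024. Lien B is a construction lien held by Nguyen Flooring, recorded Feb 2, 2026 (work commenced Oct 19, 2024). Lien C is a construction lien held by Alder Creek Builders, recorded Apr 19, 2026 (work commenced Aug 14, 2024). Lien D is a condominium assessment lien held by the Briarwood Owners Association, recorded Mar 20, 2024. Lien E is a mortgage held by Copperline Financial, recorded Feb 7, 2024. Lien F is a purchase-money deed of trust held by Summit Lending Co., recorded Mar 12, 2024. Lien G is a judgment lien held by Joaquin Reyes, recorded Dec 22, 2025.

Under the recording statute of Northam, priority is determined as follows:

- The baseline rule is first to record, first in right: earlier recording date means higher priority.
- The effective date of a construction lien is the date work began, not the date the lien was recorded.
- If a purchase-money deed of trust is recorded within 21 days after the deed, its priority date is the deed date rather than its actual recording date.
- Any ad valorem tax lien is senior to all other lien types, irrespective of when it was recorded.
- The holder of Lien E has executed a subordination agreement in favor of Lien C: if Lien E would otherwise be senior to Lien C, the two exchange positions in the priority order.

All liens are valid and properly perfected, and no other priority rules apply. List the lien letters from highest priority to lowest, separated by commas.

Effective dates after the stated exceptions: B relates back to Oct 19, 2024 (work commenced); C's effective date is Aug 14, 2024, when work began; F was recorded within the 21-day window, so its effective date is the deed date Mar 6, 2024.
A is an ad valorem tax lien and takes priority over every other lien.
The other liens, earliest effective date first: E (Feb 7, 2024), F (Mar 6, 2024), D (Mar 20, 2024), C (Aug 14, 2024), B (Oct 19, 2024), G (Dec 22, 2025).
The subordination applies — E was senior to C — so E and C swap.

A, C, F, D, E, B, G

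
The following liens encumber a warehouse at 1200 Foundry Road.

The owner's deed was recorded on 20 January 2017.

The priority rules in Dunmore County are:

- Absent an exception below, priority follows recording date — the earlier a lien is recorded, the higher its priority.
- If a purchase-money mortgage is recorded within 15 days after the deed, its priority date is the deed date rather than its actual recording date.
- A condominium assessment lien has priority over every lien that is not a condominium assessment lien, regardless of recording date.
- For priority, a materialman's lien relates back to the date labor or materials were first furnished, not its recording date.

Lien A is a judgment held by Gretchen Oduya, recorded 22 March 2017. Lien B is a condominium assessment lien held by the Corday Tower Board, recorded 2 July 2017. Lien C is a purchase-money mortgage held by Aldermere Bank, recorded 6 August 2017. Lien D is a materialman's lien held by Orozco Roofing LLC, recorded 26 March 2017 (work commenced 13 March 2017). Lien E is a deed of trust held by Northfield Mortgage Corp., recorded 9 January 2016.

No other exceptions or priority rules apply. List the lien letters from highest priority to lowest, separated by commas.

B, E, D, A, C

Effective dates: C was recorded 198 days after the deed, outside the 15-day window, so it keeps its recording date; D is treated as recorded 13 March 2017, the work-commencement date.
B is a condominium assessment lien and takes priority over every other lien.
Ordering the rest by effective date: E (9 January 2016), D (13 March 2017), A (22 March 2017), C (6 August 2017).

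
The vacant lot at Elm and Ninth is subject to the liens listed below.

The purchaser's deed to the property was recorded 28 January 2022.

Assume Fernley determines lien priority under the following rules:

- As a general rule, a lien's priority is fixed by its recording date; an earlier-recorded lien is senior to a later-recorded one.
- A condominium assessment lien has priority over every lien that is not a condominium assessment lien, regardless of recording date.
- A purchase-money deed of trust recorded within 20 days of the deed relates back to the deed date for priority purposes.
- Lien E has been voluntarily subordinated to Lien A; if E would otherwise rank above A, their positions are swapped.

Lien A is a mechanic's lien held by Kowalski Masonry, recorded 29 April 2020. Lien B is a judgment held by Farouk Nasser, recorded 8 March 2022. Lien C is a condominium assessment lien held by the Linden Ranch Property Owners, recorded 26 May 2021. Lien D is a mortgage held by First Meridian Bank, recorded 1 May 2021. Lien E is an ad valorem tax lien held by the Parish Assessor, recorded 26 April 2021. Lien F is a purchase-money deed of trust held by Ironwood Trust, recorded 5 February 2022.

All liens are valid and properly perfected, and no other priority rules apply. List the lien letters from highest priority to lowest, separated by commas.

C, A, E, D, F, B

Adjusting effective dates: F's effective date is the deed date, 28 January 2022.
C is a condominium assessment lien and takes priority over every other lien.
Among the remaining liens, by effective date: A (29 April 2020), E (26 April 2021), D (1 May 2021), F (28 January 2022), B (8 March 2022).
E is already junior to A, so the subordination agreement changes nothing.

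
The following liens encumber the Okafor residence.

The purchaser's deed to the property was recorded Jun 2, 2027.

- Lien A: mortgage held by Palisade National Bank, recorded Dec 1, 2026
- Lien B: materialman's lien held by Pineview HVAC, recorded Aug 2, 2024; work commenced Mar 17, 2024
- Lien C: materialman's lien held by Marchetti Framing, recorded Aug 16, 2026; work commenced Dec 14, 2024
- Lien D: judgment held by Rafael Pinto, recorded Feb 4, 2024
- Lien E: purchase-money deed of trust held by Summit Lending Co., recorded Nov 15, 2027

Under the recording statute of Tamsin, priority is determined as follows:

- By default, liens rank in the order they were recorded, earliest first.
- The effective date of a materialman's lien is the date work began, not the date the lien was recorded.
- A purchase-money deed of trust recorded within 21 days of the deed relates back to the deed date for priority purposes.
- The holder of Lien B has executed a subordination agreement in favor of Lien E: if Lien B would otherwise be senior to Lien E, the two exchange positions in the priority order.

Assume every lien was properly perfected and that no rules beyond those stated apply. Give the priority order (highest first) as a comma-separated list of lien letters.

D, E, C, A, B

Effective dates after the stated exceptions: B is treated as recorded Mar 17, 2024, the work-commencement date; C is treated as recorded Dec 14, 2024, the work-commencement date; E was recorded 166 days after the deed — beyond 21 days — so no relation-back applies.
By effective date: D (Feb 4, 2024), B (Mar 17, 2024), C (Dec 14, 2024), A (Dec 1, 2026), E (Nov 15, 2027).
The subordination applies — B was senior to E — so B and E swap.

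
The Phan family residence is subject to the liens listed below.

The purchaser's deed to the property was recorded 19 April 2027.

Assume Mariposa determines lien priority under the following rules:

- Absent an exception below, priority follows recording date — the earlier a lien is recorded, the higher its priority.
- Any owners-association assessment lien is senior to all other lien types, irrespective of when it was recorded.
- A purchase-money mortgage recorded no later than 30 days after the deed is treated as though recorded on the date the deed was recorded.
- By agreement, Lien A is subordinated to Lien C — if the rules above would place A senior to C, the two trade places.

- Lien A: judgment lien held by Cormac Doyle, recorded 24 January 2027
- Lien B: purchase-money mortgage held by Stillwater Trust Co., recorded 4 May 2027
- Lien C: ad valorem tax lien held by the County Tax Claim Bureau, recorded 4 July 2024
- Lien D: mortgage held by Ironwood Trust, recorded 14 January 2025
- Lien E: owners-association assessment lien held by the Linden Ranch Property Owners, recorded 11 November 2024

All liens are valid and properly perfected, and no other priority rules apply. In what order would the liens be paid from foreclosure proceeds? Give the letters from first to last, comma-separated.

E, C, D, A, B

Effective dates: B's effective date is the deed date, 19 April 2027.
E is an owners-association assessment lien, so it outranks all other liens regardless of date.
The other liens, earliest effective date first: C (4 July 2024), D (14 January 2025), A (24 January 2027), B (19 April 2027).
Since A is not senior to C, the subordination leaves the order unchanged.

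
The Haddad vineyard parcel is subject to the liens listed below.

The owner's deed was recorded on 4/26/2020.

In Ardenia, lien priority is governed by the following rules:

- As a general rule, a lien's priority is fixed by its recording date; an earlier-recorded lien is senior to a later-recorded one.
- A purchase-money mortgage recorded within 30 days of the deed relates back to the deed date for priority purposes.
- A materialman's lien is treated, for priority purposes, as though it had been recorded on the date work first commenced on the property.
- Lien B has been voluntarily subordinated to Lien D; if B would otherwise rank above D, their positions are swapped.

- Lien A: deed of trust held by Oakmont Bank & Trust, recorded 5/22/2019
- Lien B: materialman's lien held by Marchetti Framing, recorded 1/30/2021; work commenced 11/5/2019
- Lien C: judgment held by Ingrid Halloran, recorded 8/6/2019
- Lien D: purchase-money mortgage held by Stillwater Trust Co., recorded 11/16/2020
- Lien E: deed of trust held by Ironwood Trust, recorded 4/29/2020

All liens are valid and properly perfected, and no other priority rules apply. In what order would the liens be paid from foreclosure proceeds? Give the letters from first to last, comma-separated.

A, C, D, E, B

First, effective dates: B's effective date is 11/5/2019, when work began; D missed the 30-day window (204 days after the deed), so its recording date stands.
By effective date, earliest first: A (5/22/2019), C (8/6/2019), B (11/5/2019), E (4/29/2020), D (11/16/2020).
B is senior to D before the subordination, so the two trade places.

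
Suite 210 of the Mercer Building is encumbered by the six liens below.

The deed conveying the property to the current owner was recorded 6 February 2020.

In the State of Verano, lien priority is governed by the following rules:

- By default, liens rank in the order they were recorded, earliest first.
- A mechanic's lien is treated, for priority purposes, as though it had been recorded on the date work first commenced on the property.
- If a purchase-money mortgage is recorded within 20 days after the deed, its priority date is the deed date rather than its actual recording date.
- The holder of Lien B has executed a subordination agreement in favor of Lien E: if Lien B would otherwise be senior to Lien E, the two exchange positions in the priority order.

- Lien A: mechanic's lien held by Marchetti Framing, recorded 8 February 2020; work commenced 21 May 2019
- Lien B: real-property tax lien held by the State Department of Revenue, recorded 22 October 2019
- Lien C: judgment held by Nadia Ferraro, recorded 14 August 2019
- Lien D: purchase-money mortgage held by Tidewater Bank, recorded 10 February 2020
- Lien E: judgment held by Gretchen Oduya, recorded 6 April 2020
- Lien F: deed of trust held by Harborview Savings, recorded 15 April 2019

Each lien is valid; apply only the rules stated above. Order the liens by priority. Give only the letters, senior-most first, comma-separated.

F, A, C, E, D, B

Effective dates after the stated exceptions: A is treated as recorded 21 May 2019, the work-commencement date; D was recorded within the 20-day window, so its effective date is the deed date 6 February 2020.
Sorted by effective date: F (15 April 2019), A (21 May 2019), C (14 August 2019), B (22 October 2019), D (6 February 2020), E (6 April 2020).
The subordination applies — B was senior to E — so B and E swap.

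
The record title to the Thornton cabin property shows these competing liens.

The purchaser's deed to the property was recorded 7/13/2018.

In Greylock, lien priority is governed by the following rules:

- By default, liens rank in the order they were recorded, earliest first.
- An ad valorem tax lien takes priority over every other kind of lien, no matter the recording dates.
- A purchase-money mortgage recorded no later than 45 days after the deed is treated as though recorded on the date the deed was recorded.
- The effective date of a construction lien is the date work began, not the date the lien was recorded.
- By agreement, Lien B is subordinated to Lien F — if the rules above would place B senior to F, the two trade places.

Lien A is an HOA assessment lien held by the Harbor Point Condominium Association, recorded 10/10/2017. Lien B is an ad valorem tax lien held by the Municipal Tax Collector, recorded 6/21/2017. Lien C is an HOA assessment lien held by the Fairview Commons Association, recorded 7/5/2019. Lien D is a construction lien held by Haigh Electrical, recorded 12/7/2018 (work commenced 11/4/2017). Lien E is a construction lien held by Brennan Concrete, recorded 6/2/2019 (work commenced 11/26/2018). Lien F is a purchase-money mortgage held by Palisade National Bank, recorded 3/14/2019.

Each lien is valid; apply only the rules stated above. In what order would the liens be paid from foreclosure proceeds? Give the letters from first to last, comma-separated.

F, A, D, E, B, C

Adjusting effective dates: D's effective date is 11/4/2017, when work began; E is treated as recorded 11/26/2018, the work-commencement date; F was recorded 244 days after the deed, outside the 45-day window, so it keeps its recording date.
B is an ad valorem tax lien and takes priority over every other lien.
Among the remaining liens, by effective date: A (10/10/2017), D (11/4/2017), E (11/26/2018), F (3/14/2019), C (7/5/2019).
B is senior to F before the subordination, so the two trade places.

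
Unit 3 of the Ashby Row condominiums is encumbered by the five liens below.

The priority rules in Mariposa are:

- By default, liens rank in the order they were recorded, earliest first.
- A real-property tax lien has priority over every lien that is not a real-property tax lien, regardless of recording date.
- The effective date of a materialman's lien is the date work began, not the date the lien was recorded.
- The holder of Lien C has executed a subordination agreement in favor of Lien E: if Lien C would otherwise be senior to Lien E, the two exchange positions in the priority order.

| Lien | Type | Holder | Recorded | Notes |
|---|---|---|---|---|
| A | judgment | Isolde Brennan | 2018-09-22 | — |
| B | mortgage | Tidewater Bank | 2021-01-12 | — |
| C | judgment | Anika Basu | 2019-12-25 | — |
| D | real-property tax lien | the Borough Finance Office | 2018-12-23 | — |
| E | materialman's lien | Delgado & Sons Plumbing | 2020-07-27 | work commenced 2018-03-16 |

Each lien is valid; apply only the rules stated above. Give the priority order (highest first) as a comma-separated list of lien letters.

First, effective dates: E's effective date is 2018-03-16, when work began.
D, as a real-property tax lien, has superpriority and ranks first.
Ordering the rest by effective date: E (2018-03-16), A (2018-09-22), C (2019-12-25), B (2021-01-12).
Since C is not senior to E, the subordination leaves the order unchanged.

D, E, A, C, B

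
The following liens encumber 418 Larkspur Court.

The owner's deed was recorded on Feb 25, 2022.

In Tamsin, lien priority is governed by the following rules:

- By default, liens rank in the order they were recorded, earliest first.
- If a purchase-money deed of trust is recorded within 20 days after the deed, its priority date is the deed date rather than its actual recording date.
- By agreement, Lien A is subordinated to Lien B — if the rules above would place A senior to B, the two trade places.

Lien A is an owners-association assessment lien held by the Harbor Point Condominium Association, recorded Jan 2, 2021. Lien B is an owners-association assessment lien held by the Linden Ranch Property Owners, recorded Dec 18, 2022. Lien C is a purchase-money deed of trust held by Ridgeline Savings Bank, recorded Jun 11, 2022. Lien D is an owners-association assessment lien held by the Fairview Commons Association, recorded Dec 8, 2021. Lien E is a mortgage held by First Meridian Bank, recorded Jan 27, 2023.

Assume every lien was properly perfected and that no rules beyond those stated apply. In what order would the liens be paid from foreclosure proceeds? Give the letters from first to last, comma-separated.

B, D, C, A, E

Effective dates after the stated exceptions: C was recorded 106 days after the deed, outside the 20-day window, so it keeps its recording date.
By effective date: A (Jan 2, 2021), D (Dec 8, 2021), C (Jun 11, 2022), B (Dec 18, 2022), E (Jan 27, 2023).
Because A would otherwise rank above B, the subordination swaps them.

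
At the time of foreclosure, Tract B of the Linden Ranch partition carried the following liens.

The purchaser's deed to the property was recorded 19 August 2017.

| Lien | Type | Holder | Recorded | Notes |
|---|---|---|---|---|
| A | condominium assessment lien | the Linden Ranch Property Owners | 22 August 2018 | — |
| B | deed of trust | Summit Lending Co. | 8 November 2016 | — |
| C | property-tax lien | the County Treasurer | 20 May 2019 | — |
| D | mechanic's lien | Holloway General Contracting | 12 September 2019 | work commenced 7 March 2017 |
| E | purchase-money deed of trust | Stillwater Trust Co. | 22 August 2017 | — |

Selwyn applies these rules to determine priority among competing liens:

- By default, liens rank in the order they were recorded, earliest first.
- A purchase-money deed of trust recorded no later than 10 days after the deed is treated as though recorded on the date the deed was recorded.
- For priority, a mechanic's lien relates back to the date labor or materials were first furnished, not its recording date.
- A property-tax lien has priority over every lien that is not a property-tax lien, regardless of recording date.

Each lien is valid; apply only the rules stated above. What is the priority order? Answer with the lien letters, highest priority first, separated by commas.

C, B, D, E, A

Effective dates after the stated exceptions: D relates back to 7 March 2017 (work commenced); E relates back to the deed date 19 August 2017.
C is a property-tax lien and takes priority over every other lien.
Remaining liens by effective date: B (8 November 2016), D (7 March 2017), E (19 August 2017), A (22 August 2018).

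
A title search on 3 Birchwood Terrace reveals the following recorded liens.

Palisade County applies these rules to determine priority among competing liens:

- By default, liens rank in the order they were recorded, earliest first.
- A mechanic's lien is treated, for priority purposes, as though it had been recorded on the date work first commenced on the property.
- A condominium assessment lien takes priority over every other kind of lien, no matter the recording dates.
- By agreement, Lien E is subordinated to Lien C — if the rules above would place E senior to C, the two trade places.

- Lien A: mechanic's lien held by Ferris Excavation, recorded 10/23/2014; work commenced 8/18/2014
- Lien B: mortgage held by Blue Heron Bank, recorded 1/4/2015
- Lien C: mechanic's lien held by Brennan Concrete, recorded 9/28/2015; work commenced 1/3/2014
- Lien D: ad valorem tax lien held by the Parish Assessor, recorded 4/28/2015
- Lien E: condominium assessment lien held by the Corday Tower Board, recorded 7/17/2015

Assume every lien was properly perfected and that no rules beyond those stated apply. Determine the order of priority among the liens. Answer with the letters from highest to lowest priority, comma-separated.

C, E, A, B, D

First, effective dates: A's effective date is 8/18/2014, when work began; C is treated as recorded 1/3/2014, the work-commencement date.
E, as a condominium assessment lien, has superpriority and ranks first.
Among the remaining liens, by effective date: C (1/3/2014), A (8/18/2014), B (1/4/2015), D (4/28/2015).
Because E would otherwise rank above C, the subordination swaps them.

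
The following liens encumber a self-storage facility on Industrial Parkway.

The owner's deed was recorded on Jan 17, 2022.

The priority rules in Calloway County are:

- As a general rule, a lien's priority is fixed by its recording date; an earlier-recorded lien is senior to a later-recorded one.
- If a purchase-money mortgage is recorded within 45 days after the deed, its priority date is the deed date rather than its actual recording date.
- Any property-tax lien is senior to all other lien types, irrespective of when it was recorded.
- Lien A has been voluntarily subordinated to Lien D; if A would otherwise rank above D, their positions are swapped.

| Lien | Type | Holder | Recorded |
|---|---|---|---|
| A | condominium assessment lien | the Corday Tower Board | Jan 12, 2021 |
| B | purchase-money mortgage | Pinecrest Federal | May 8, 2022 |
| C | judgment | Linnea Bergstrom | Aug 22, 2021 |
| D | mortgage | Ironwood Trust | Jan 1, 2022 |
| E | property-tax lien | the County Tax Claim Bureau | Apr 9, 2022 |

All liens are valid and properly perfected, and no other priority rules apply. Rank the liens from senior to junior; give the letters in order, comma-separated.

First, effective dates: B missed the 45-day window (111 days after the deed), so its recording date stands.
E, as a property-tax lien, has superpriority and ranks first.
The other liens, earliest effective date first: A (Jan 12, 2021), C (Aug 22, 2021), D (Jan 1, 2022), B (May 8, 2022).
A is senior to D before the subordination, so the two trade places.

E, D, C, A, B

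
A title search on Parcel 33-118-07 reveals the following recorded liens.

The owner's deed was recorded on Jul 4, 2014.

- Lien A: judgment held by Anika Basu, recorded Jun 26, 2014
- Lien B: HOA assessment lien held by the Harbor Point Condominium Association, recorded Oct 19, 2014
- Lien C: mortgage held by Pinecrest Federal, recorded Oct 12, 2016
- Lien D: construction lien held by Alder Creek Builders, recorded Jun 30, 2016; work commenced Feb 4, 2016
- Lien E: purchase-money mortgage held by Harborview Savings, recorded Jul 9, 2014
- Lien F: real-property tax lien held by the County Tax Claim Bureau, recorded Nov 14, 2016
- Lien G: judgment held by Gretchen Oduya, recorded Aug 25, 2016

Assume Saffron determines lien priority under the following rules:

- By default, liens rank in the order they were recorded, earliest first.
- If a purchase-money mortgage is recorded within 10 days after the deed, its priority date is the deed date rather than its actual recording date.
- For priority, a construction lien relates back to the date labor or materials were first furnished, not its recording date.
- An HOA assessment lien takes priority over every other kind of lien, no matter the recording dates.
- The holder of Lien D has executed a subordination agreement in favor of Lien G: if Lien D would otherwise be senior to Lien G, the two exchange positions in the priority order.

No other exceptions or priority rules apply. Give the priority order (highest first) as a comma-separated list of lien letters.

B, A, E, G, D, C, F

First, effective dates: D's effective date is Feb 4, 2016, when work began; E relates back to the deed date Jul 4, 2014.
B, as an HOA assessment lien, has superpriority and ranks first.
Remaining liens by effective date: A (Jun 26, 2014), E (Jul 4, 2014), D (Feb 4, 2016), G (Aug 25, 2016), C (Oct 12, 2016), F (Nov 14, 2016).
D would otherwise be senior to G, so under the subordination agreement D and G exchange positions.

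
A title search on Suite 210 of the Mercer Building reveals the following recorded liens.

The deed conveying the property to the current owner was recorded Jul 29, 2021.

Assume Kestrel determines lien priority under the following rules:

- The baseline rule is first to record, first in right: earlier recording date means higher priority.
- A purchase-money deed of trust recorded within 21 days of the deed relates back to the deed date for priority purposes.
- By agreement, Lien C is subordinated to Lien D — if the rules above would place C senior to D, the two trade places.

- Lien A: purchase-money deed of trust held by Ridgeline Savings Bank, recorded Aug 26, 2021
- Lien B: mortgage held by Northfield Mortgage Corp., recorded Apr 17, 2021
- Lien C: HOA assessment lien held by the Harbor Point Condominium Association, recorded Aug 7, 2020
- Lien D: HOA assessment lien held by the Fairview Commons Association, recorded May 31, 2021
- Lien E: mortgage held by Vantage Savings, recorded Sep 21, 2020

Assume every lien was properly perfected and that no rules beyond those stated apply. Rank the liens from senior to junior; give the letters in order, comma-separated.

D, E, B, C, A

First, effective dates: A missed the 21-day window (28 days after the deed), so its recording date stands.
Ordering by effective date: C (Aug 7, 2020), E (Sep 21, 2020), B (Apr 17, 2021), D (May 31, 2021), A (Aug 26, 2021).
Because C would otherwise rank above D, the subordination swaps them.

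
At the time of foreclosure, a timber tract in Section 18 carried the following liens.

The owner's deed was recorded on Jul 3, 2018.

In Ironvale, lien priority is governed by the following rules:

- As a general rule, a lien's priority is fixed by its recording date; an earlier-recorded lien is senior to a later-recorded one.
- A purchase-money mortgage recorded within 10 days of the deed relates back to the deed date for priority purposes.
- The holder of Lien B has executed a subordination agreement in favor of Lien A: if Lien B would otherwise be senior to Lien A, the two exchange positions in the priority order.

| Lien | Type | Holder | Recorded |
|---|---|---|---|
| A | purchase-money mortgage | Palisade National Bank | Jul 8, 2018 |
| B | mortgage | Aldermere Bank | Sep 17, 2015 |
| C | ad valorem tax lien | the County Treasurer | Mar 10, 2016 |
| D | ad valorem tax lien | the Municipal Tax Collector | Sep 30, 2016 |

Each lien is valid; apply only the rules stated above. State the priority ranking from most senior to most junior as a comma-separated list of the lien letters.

Adjusting effective dates: A relates back to the deed date Jul 3, 2018.
Ordering by effective date: B (Sep 17, 2015), C (Mar 10, 2016), D (Sep 30, 2016), A (Jul 3, 2018).
Because B would otherwise rank above A, the subordination swaps them.

A, C, D, B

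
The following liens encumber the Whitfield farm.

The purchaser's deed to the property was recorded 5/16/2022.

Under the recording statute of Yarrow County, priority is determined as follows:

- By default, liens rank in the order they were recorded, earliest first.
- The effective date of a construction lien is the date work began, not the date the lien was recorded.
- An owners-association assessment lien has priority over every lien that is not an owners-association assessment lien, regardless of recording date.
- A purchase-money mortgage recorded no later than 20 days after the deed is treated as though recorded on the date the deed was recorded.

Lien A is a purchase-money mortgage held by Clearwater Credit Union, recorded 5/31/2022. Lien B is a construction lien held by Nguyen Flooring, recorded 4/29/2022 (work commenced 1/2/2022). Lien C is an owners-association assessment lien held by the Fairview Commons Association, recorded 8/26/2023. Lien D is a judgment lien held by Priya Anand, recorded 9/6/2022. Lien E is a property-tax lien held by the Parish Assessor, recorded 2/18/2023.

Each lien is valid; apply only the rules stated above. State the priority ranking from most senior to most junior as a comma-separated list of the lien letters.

C, B, A, D, E

Effective dates: A relates back to the deed date 5/16/2022; B relates back to 1/2/2022 (work commenced).
As an owners-association assessment lien, C is senior to every other lien.
Among the remaining liens, by effective date: B (1/2/2022), A (5/16/2022), D (9/6/2022), E (2/18/2023).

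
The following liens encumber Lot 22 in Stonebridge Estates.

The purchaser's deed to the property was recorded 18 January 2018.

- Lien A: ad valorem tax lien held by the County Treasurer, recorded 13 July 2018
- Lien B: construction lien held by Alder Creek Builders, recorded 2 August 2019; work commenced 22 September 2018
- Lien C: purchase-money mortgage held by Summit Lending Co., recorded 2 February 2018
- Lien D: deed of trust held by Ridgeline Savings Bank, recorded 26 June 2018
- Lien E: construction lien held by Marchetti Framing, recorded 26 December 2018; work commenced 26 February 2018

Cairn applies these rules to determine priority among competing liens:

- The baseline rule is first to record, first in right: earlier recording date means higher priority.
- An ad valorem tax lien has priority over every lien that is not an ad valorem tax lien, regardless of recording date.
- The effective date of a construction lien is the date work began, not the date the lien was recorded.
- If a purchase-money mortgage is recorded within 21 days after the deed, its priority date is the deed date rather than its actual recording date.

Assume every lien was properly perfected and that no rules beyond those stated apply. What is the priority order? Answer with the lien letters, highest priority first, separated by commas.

Effective dates: B relates back to 22 September 2018 (work commenced); C's effective date is the deed date, 18 January 2018; E is treated as recorded 26 February 2018, the work-commencement date.
A is an ad valorem tax lien, so it outranks all other liens regardless of date.
Ordering the rest by effective date: C (18 January 2018), E (26 February 2018), D (26 June 2018), B (22 September 2018).

A, C, E, D, B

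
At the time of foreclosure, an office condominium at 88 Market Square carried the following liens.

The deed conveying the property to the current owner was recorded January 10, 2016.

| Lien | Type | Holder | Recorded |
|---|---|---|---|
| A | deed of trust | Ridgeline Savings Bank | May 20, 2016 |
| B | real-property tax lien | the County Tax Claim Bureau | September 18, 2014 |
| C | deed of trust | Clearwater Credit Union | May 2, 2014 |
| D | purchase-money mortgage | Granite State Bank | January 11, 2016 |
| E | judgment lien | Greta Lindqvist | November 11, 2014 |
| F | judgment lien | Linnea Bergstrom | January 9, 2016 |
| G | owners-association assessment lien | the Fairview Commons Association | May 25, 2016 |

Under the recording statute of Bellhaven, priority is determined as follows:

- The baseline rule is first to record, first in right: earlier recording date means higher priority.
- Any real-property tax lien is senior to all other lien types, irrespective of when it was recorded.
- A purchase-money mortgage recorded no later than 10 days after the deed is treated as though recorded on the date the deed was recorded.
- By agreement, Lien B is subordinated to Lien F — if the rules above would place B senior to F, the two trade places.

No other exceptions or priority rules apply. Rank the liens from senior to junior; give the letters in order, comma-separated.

Effective dates after the stated exceptions: D relates back to the deed date January 10, 2016.
B, as a real-property tax lien, has superpriority and ranks first.
Remaining liens by effective date: C (May 2, 2014), E (November 11, 2014), F (January 9, 2016), D (January 10, 2016), A (May 20, 2016), G (May 25, 2016).
B would otherwise be senior to F, so under the subordination agreement B and F exchange positions.

F, C, E, B, D, A, G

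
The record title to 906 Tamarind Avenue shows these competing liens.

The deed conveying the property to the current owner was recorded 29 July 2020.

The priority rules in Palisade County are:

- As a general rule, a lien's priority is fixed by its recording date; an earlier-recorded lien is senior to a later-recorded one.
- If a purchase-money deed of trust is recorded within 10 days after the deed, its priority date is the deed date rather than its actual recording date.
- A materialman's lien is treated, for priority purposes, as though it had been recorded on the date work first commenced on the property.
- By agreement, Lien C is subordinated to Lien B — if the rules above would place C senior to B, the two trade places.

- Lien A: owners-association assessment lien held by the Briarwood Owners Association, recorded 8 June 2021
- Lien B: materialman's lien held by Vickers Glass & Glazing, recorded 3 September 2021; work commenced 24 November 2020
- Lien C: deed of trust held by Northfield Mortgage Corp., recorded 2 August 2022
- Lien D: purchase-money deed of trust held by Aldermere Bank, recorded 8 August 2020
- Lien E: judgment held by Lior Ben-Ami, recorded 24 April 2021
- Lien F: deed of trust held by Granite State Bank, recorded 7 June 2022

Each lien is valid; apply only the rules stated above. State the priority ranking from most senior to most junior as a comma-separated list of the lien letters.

D, B, E, A, F, C

First, effective dates: B relates back to 24 November 2020 (work commenced); D's effective date is the deed date, 29 July 2020.
By effective date, earliest first: D (29 July 2020), B (24 November 2020), E (24 April 2021), A (8 June 2021), F (7 June 2022), C (2 August 2022).
Since C is not senior to B, the subordination leaves the order unchanged.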